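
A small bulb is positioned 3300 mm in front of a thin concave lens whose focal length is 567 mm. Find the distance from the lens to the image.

For a concave lens, f = -567 mm.
Thin-lens equation: 1/v = 1/f − 1/u = 1/(-567.0) − 1/(3300) = -0.001764 − 0.0003030 = -0.002067, so v = -484 mm.
The image is virtual, upright and reduced, on the same side as the object.

484 mm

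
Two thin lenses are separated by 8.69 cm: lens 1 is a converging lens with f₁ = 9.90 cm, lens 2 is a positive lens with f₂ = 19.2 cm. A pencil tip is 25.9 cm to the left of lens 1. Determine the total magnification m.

Lens 1: 1/d_i1 = 1/(9.90) − 1/(25.9) = 0.06240, so d_i1 = 16.03 cm; m₁ = −d_i1/d_o1 = -0.6189.
d_o2 = 8.69 − (16.03) = -7.340 cm (virtual object).
Lens 2: 1/d_i2 = 1/(19.2) − 1/(-7.340) = 0.1883, so d_i2 = 5.310 cm; m₂ = −d_i2/d_o2 = +0.7234.
m = m₁·m₂ = (-0.6189)(+0.7234) = -0.448.

m = -0.448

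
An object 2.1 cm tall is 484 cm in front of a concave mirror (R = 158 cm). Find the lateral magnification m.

m = -0.195

f = R/2 = 158/2 = 79.00 cm.
1/d_i = 1/f − 1/d_o = 1/(79.00) − 1/(484) = 0.01059, so d_i = 94.41 cm.
m = −d_i/d_o = −(94.41)/(484) = -0.195.
The image is real, inverted and reduced, in front of the mirror.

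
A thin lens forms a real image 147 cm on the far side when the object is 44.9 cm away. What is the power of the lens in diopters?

d_i = +147 cm.
1/f = 1/d_o + 1/d_i = 1/(44.9) + 1/(147) = 0.02907 cm⁻¹.
f = 34.39 cm = 0.3439 m, so P = 1/f = +2.91 D.

P = +2.91 D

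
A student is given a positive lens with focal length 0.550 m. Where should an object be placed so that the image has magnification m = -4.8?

0.665 m

m = −d_i/d_o ⇒ d_i = −m·d_o.
1/f = 1/d_o + 1/d_i = 1/d_o − 1/(m·d_o) = (1 − 1/m)/d_o, so d_o = f(1 − 1/m) = (0.5500)(1 − 1/(-4.8)) = 0.665 m.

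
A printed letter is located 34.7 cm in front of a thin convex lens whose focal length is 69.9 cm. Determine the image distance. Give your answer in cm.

68.9 cm

Lens equation: 1/v = 1/f − 1/u = 1/(69.90) − 1/(34.7) = 0.01431 − 0.02882 = -0.01451, so v = -68.9 cm.
The image is virtual, upright and enlarged, on the same side as the object.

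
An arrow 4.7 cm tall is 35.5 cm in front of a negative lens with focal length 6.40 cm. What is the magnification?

m = +0.153

For a negative lens, f = -6.40 cm.
1/d_i = 1/f − 1/d_o = 1/(-6.400) − 1/(35.5) = -0.1844, so d_i = -5.422 cm.
m = −d_i/d_o = −(-5.422)/(35.5) = +0.153.
The image is virtual, upright and reduced, on the same side as the object.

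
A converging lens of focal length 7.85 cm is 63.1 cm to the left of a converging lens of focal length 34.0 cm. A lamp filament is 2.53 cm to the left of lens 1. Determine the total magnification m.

Lens 1: 1/d_i1 = 1/(7.85) − 1/(2.53) = -0.2679, so d_i1 = -3.733 cm; m₁ = −d_i1/d_o1 = +1.475.
d_o2 = 63.1 − (-3.733) = 66.83 cm.
Lens 2: 1/d_i2 = 1/(34.0) − 1/(66.83) = 0.01445, so d_i2 = 69.21 cm; m₂ = −d_i2/d_o2 = -1.036.
m = m₁·m₂ = (+1.475)(-1.036) = -1.53.

m = -1.53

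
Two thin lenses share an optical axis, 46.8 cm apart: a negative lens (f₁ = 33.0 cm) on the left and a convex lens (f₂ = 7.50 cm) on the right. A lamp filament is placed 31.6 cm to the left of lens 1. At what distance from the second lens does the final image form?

Lens 1 is diverging, so f₁ = −33.0 cm.
Lens 1: 1/d_i1 = 1/f₁ − 1/d_o1 = 1/(-33.0) − 1/(31.6) = -0.06195, so d_i1 = -16.14 cm.
The intermediate image is 16.14 cm to the left of lens 1 (virtual), which is 46.8 − (-16.14) = 62.94 cm to the left of lens 2, so d_o2 = +62.94 cm.
Lens 2: 1/d_i2 = 1/f₂ − 1/d_o2 = 1/(7.50) − 1/(62.94) = 0.1174, so d_i2 = 8.51 cm.
The final image is real, 8.51 cm to the right of lens 2 (overall magnification ≈ -0.069).

8.51 cm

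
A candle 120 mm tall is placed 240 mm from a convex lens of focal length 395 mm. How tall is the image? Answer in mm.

306 mm

1/d_i = 1/f − 1/d_o = 1/(395.0) − 1/(240) = -0.001635, so d_i = -611.6 mm.
m = −d_i/d_o = +2.548.
|h_i| = |m|·h_o = 2.548 × 120 = 306 mm. The image is virtual, upright and enlarged, on the same side as the object.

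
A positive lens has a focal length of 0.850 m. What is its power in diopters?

P = 1/f = 1/(0.850 m) = +1.18 D.

P = +1.18 D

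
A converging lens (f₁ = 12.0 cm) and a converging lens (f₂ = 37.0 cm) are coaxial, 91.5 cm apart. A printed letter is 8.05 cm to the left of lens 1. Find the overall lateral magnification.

m = -1.42

Lens 1: 1/d_i1 = 1/(12.0) − 1/(8.05) = -0.04089, so d_i1 = -24.46 cm; m₁ = −d_i1/d_o1 = +3.039.
d_o2 = 91.5 − (-24.46) = 116.0 cm.
Lens 2: 1/d_i2 = 1/(37.0) − 1/(116.0) = 0.01841, so d_i2 = 54.33 cm; m₂ = −d_i2/d_o2 = -0.4684.
m = m₁·m₂ = (+3.039)(-0.4684) = -1.42.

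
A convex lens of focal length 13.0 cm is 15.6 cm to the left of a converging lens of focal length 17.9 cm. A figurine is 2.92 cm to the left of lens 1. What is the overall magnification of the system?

m = -15.7

Lens 1: 1/d_i1 = 1/(13.0) − 1/(2.92) = -0.2655, so d_i1 = -3.766 cm; m₁ = −d_i1/d_o1 = +1.290.
d_o2 = 15.6 − (-3.766) = 19.37 cm.
Lens 2: 1/d_i2 = 1/(17.9) − 1/(19.37) = 0.004240, so d_i2 = 235.9 cm; m₂ = −d_i2/d_o2 = -12.18.
m = m₁·m₂ = (+1.290)(-12.18) = -15.7.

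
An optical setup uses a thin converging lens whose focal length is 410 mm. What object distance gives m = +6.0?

m = −d_i/d_o ⇒ d_i = −m·d_o.
1/f = 1/d_o + 1/d_i = 1/d_o − 1/(m·d_o) = (1 − 1/m)/d_o, so d_o = f(1 − 1/m) = (410.0)(1 − 1/(+6.0)) = 342 mm.

342 mm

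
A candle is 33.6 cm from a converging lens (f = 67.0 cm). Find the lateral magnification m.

1/d_i = 1/f − 1/d_o = 1/(67.00) − 1/(33.6) = -0.01484, so d_i = -67.40 cm.
m = −d_i/d_o = −(-67.40)/(33.6) = +2.01.
The image is virtual, upright and enlarged, on the same side as the object.

m = +2.01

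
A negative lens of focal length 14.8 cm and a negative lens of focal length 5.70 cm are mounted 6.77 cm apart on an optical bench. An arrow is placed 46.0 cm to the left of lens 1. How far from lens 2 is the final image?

4.33 cm

Lens 1 is diverging, so f₁ = −14.8 cm.
Lens 1: 1/d_i1 = 1/f₁ − 1/d_o1 = 1/(-14.8) − 1/(46.0) = -0.08931, so d_i1 = -11.20 cm.
The intermediate image is 11.20 cm to the left of lens 1 (virtual), which is 6.77 − (-11.20) = 17.97 cm to the left of lens 2, so d_o2 = +17.97 cm.
Lens 2 is diverging, so f₂ = −5.70 cm.
Lens 2: 1/d_i2 = 1/f₂ − 1/d_o2 = 1/(-5.70) − 1/(17.97) = -0.2311, so d_i2 = -4.33 cm.
The final image is virtual, 4.33 cm to the left of lens 2 (overall magnification ≈ 0.059).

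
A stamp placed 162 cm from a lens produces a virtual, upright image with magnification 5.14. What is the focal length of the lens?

f = 201 cm (converging)

m = −d_i/d_o ⇒ d_i = −m·d_o = −(+5.14)·(162) = -832.7 cm.
1/f = 1/d_o + 1/d_i = 1/(162) + 1/(-832.7) = 0.004972, so f = 201 cm.
Since f is positive, the lens is converging.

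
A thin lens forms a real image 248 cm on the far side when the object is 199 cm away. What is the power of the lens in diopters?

d_i = +248 cm.
1/f = 1/d_o + 1/d_i = 1/(199) + 1/(248) = 0.009057 cm⁻¹.
f = 110.4 cm = 1.104 m, so P = 1/f = +0.906 D.

P = +0.906 D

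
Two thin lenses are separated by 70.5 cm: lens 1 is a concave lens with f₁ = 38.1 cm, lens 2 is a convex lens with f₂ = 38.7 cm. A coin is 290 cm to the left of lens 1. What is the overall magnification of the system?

f₁ = −38.1 cm (diverging).
Lens 1: 1/d_i1 = 1/(-38.1) − 1/(290) = -0.02969, so d_i1 = -33.68 cm; m₁ = −d_i1/d_o1 = +0.1161.
d_o2 = 70.5 − (-33.68) = 104.2 cm.
Lens 2: 1/d_i2 = 1/(38.7) − 1/(104.2) = 0.01624, so d_i2 = 61.57 cm; m₂ = −d_i2/d_o2 = -0.5908.
m = m₁·m₂ = (+0.1161)(-0.5908) = -0.0686.

m = -0.0686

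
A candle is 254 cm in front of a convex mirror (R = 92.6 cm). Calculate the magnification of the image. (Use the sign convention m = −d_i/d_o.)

m = +0.154

f = R/2 = 92.6/2 = 46.30 cm; for a convex mirror, f = -46.30 cm.
1/d_i = 1/f − 1/d_o = 1/(-46.30) − 1/(254) = -0.02554, so d_i = -39.16 cm.
m = −d_i/d_o = −(-39.16)/(254) = +0.154.
The image is virtual, upright and reduced, behind the mirror.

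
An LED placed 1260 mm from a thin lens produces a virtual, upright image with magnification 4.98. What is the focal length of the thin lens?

m = −d_i/d_o ⇒ d_i = −m·d_o = −(+4.98)·(1260) = -6275 mm.
1/f = 1/d_o + 1/d_i = 1/(1260) + 1/(-6275) = 0.0006343, so f = 1580 mm.
Since f is positive, the thin lens is converging.

f = 1580 mm (converging)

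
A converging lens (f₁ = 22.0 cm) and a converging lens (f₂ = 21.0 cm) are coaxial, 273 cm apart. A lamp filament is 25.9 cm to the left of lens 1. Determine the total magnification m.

m = +1.12

Lens 1: 1/d_i1 = 1/(22.0) − 1/(25.9) = 0.006845, so d_i1 = 146.1 cm; m₁ = −d_i1/d_o1 = -5.641.
d_o2 = 273 − (146.1) = 126.9 cm.
Lens 2: 1/d_i2 = 1/(21.0) − 1/(126.9) = 0.03974, so d_i2 = 25.16 cm; m₂ = −d_i2/d_o2 = -0.1983.
m = m₁·m₂ = (-5.641)(-0.1983) = +1.12.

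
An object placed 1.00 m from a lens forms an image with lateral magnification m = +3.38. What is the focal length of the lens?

f = 1.42 m (converging)

m = −d_i/d_o ⇒ d_i = −m·d_o = −(+3.38)·(1.00) = -3.380 m.
1/f = 1/d_o + 1/d_i = 1/(1.00) + 1/(-3.380) = 0.7041, so f = 1.42 m.
Since f is positive, the lens is converging.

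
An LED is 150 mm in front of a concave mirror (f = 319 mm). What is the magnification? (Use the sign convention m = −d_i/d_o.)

m = +1.89

1/d_i = 1/f − 1/d_o = 1/(319.0) − 1/(150) = -0.003532, so d_i = -283.1 mm.
m = −d_i/d_o = −(-283.1)/(150) = +1.89.
The image is virtual, upright and enlarged, behind the mirror.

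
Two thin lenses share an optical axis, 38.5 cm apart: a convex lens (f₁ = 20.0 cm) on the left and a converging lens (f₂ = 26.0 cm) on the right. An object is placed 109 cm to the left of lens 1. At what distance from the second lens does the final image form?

Lens 1: 1/d_i1 = 1/f₁ − 1/d_o1 = 1/(20.0) − 1/(109) = 0.04083, so d_i1 = 24.49 cm.
The intermediate image is 24.49 cm to the right of lens 1, which is 38.5 − (24.49) = 14.01 cm to the left of lens 2, so d_o2 = +14.01 cm.
Lens 2: 1/d_i2 = 1/f₂ − 1/d_o2 = 1/(26.0) − 1/(14.01) = -0.03292, so d_i2 = -30.4 cm.
The final image is virtual, 30.4 cm to the left of lens 2 (overall magnification ≈ -0.49).

30.4 cm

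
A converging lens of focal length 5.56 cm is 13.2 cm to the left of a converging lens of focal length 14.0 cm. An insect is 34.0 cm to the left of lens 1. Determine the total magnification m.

m = -0.368

Lens 1: 1/d_i1 = 1/(5.56) − 1/(34.0) = 0.1504, so d_i1 = 6.647 cm; m₁ = −d_i1/d_o1 = -0.1955.
d_o2 = 13.2 − (6.647) = 6.553 cm.
Lens 2: 1/d_i2 = 1/(14.0) − 1/(6.553) = -0.08117, so d_i2 = -12.32 cm; m₂ = −d_i2/d_o2 = +1.880.
m = m₁·m₂ = (-0.1955)(+1.880) = -0.368.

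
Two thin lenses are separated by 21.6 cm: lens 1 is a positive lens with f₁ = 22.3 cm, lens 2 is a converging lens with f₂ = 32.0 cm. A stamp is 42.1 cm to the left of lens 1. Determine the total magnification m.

m = -0.623

Lens 1: 1/d_i1 = 1/(22.3) − 1/(42.1) = 0.02109, so d_i1 = 47.42 cm; m₁ = −d_i1/d_o1 = -1.126.
d_o2 = 21.6 − (47.42) = -25.82 cm (virtual object).
Lens 2: 1/d_i2 = 1/(32.0) − 1/(-25.82) = 0.06998, so d_i2 = 14.29 cm; m₂ = −d_i2/d_o2 = +0.5534.
m = m₁·m₂ = (-1.126)(+0.5534) = -0.623.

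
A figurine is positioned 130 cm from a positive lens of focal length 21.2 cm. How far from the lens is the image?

Thin-lens equation: 1/s_i = 1/f − 1/s_o = 1/(21.20) − 1/(130) = 0.04717 − 0.007692 = 0.03948, so s_i = 25.3 cm.
The image is real, inverted and reduced, on the far side of the lens.

25.3 cm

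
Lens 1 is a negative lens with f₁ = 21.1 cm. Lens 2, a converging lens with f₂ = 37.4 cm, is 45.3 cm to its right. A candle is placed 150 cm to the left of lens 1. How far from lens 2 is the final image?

Lens 1 is diverging, so f₁ = −21.1 cm.
Lens 1: 1/d_i1 = 1/f₁ − 1/d_o1 = 1/(-21.1) − 1/(150) = -0.05406, so d_i1 = -18.50 cm.
The intermediate image is 18.50 cm to the left of lens 1 (virtual), which is 45.3 − (-18.50) = 63.80 cm to the left of lens 2, so d_o2 = +63.80 cm.
Lens 2: 1/d_i2 = 1/f₂ − 1/d_o2 = 1/(37.4) − 1/(63.80) = 0.01106, so d_i2 = 90.4 cm.
The final image is real, 90.4 cm to the right of lens 2 (overall magnification ≈ -0.17).

90.4 cm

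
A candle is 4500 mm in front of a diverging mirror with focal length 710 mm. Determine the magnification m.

m = +0.136

For a diverging mirror, f = -710 mm.
1/d_i = 1/f − 1/d_o = 1/(-710.0) − 1/(4500) = -0.001631, so d_i = -613.2 mm.
m = −d_i/d_o = −(-613.2)/(4500) = +0.136.
The image is virtual, upright and reduced, behind the mirror.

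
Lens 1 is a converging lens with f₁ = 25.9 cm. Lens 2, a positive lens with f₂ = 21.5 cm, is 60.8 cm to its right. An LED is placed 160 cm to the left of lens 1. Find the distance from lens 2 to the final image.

76.5 cm

Lens 1: 1/d_i1 = 1/f₁ − 1/d_o1 = 1/(25.9) − 1/(160) = 0.03236, so d_i1 = 30.90 cm.
The intermediate image is 30.90 cm to the right of lens 1, which is 60.8 − (30.90) = 29.90 cm to the left of lens 2, so d_o2 = +29.90 cm.
Lens 2: 1/d_i2 = 1/f₂ − 1/d_o2 = 1/(21.5) − 1/(29.90) = 0.01307, so d_i2 = 76.5 cm.
The final image is real, 76.5 cm to the right of lens 2 (overall magnification ≈ 0.49).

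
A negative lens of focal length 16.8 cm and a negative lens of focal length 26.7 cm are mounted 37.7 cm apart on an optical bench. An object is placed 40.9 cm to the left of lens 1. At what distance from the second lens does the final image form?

Lens 1 is diverging, so f₁ = −16.8 cm.
Lens 1: 1/d_i1 = 1/f₁ − 1/d_o1 = 1/(-16.8) − 1/(40.9) = -0.08397, so d_i1 = -11.91 cm.
The intermediate image is 11.91 cm to the left of lens 1 (virtual), which is 37.7 − (-11.91) = 49.61 cm to the left of lens 2, so d_o2 = +49.61 cm.
Lens 2 is diverging, so f₂ = −26.7 cm.
Lens 2: 1/d_i2 = 1/f₂ − 1/d_o2 = 1/(-26.7) − 1/(49.61) = -0.05761, so d_i2 = -17.4 cm.
The final image is virtual, 17.4 cm to the left of lens 2 (overall magnification ≈ 0.10).

17.4 cm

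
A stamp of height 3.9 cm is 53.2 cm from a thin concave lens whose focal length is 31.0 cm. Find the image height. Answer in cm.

For a concave lens, f = -31.0 cm.
1/d_i = 1/f − 1/d_o = 1/(-31.00) − 1/(53.2) = -0.05106, so d_i = -19.59 cm.
m = −d_i/d_o = +0.3682.
|h_i| = |m|·h_o = 0.3682 × 3.9 = 1.44 cm. The image is virtual, upright and reduced, on the same side as the object.

1.44 cm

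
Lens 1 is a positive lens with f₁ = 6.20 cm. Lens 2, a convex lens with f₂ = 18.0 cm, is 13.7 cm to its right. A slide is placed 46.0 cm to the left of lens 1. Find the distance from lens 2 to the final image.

Lens 1: 1/d_i1 = 1/f₁ − 1/d_o1 = 1/(6.20) − 1/(46.0) = 0.1396, so d_i1 = 7.166 cm.
The intermediate image is 7.166 cm to the right of lens 1, which is 13.7 − (7.166) = 6.534 cm to the left of lens 2, so d_o2 = +6.534 cm.
Lens 2: 1/d_i2 = 1/f₂ − 1/d_o2 = 1/(18.0) − 1/(6.534) = -0.09749, so d_i2 = -10.3 cm.
The final image is virtual, 10.3 cm to the left of lens 2 (overall magnification ≈ -0.24).

10.3 cm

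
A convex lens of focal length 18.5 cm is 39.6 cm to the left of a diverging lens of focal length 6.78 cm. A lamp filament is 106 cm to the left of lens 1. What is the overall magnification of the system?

m = -0.0598

Lens 1: 1/d_i1 = 1/(18.5) − 1/(106) = 0.04462, so d_i1 = 22.41 cm; m₁ = −d_i1/d_o1 = -0.2114.
d_o2 = 39.6 − (22.41) = 17.19 cm.
f₂ = −6.78 cm (diverging).
Lens 2: 1/d_i2 = 1/(-6.78) − 1/(17.19) = -0.2057, so d_i2 = -4.862 cm; m₂ = −d_i2/d_o2 = +0.2829.
m = m₁·m₂ = (-0.2114)(+0.2829) = -0.0598.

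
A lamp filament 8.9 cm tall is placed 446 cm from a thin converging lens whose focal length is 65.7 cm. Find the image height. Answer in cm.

1.54 cm

1/d_i = 1/f − 1/d_o = 1/(65.70) − 1/(446) = 0.01298, so d_i = 77.05 cm.
m = −d_i/d_o = -0.1728.
|h_i| = |m|·h_o = 0.1728 × 8.9 = 1.54 cm. The image is real, inverted and reduced, on the far side of the lens.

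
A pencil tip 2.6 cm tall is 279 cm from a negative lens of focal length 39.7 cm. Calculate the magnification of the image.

For a negative lens, f = -39.7 cm.
1/d_i = 1/f − 1/d_o = 1/(-39.70) − 1/(279) = -0.02877, so d_i = -34.75 cm.
m = −d_i/d_o = −(-34.75)/(279) = +0.125.
The image is virtual, upright and reduced, on the same side as the object.

m = +0.125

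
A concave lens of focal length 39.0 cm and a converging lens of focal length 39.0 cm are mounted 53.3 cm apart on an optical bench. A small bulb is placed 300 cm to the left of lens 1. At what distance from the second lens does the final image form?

Lens 1 is diverging, so f₁ = −39.0 cm.
Lens 1: 1/d_i1 = 1/f₁ − 1/d_o1 = 1/(-39.0) − 1/(300) = -0.02897, so d_i1 = -34.51 cm.
The intermediate image is 34.51 cm to the left of lens 1 (virtual), which is 53.3 − (-34.51) = 87.81 cm to the left of lens 2, so d_o2 = +87.81 cm.
Lens 2: 1/d_i2 = 1/f₂ − 1/d_o2 = 1/(39.0) − 1/(87.81) = 0.01425, so d_i2 = 70.2 cm.
The final image is real, 70.2 cm to the right of lens 2 (overall magnification ≈ -0.092).

70.2 cm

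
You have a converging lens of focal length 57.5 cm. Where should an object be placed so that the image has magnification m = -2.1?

84.9 cm

m = −d_i/d_o ⇒ d_i = −m·d_o.
1/f = 1/d_o + 1/d_i = 1/d_o − 1/(m·d_o) = (1 − 1/m)/d_o, so d_o = f(1 − 1/m) = (57.50)(1 − 1/(-2.1)) = 84.9 cm.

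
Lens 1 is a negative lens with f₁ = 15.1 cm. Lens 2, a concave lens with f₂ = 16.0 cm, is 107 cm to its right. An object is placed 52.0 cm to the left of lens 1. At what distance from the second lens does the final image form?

14.1 cm

Lens 1 is diverging, so f₁ = −15.1 cm.
Lens 1: 1/d_i1 = 1/f₁ − 1/d_o1 = 1/(-15.1) − 1/(52.0) = -0.08546, so d_i1 = -11.70 cm.
The intermediate image is 11.70 cm to the left of lens 1 (virtual), which is 107 − (-11.70) = 118.7 cm to the left of lens 2, so d_o2 = +118.7 cm.
Lens 2 is diverging, so f₂ = −16.0 cm.
Lens 2: 1/d_i2 = 1/f₂ − 1/d_o2 = 1/(-16.0) − 1/(118.7) = -0.07092, so d_i2 = -14.1 cm.
The final image is virtual, 14.1 cm to the left of lens 2 (overall magnification ≈ 0.027).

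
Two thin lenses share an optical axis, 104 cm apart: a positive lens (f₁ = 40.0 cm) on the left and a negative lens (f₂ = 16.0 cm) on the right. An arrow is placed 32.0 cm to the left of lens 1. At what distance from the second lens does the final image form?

Lens 1: 1/d_i1 = 1/f₁ − 1/d_o1 = 1/(40.0) − 1/(32.0) = -0.006250, so d_i1 = -160.0 cm.
The intermediate image is 160.0 cm to the left of lens 1 (virtual), which is 104 − (-160.0) = 264.0 cm to the left of lens 2, so d_o2 = +264.0 cm.
Lens 2 is diverging, so f₂ = −16.0 cm.
Lens 2: 1/d_i2 = 1/f₂ − 1/d_o2 = 1/(-16.0) − 1/(264.0) = -0.06629, so d_i2 = -15.1 cm.
The final image is virtual, 15.1 cm to the left of lens 2 (overall magnification ≈ 0.29).

15.1 cm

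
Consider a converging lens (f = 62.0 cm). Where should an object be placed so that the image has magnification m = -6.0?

m = −d_i/d_o ⇒ d_i = −m·d_o.
1/f = 1/d_o + 1/d_i = 1/d_o − 1/(m·d_o) = (1 − 1/m)/d_o, so d_o = f(1 − 1/m) = (62.00)(1 − 1/(-6.0)) = 72.3 cm.

72.3 cm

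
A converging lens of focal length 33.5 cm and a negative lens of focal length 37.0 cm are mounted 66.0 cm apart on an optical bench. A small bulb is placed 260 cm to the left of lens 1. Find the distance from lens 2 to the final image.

Lens 1: 1/d_i1 = 1/f₁ − 1/d_o1 = 1/(33.5) − 1/(260) = 0.02600, so d_i1 = 38.45 cm.
The intermediate image is 38.45 cm to the right of lens 1, which is 66.0 − (38.45) = 27.55 cm to the left of lens 2, so d_o2 = +27.55 cm.
Lens 2 is diverging, so f₂ = −37.0 cm.
Lens 2: 1/d_i2 = 1/f₂ − 1/d_o2 = 1/(-37.0) − 1/(27.55) = -0.06332, so d_i2 = -15.8 cm.
The final image is virtual, 15.8 cm to the left of lens 2 (overall magnification ≈ -0.085).

15.8 cm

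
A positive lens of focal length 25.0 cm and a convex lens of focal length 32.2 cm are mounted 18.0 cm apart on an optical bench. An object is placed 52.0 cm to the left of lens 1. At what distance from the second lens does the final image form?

Lens 1: 1/d_i1 = 1/f₁ − 1/d_o1 = 1/(25.0) − 1/(52.0) = 0.02077, so d_i1 = 48.15 cm.
The intermediate image is 48.15 cm to the right of lens 1, which lies 30.15 cm to the right of lens 2 — a virtual object — so d_o2 = −30.15 cm.
Lens 2: 1/d_i2 = 1/f₂ − 1/d_o2 = 1/(32.2) − 1/(-30.15) = 0.06422, so d_i2 = 15.6 cm.
The final image is real, 15.6 cm to the right of lens 2 (overall magnification ≈ -0.48).

15.6 cm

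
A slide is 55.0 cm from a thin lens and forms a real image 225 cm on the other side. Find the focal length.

f = 44.2 cm (converging)

Real image ⇒ d_i = +225 cm.
1/f = 1/d_o + 1/d_i = 1/(55.0) + 1/(225) = 0.02263, so f = 44.2 cm.
Since f is positive, the thin lens is converging.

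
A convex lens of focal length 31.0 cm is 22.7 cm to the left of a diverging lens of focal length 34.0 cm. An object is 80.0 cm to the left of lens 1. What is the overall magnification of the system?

m = -3.53

Lens 1: 1/d_i1 = 1/(31.0) − 1/(80.0) = 0.01976, so d_i1 = 50.61 cm; m₁ = −d_i1/d_o1 = -0.6326.
d_o2 = 22.7 − (50.61) = -27.91 cm (virtual object).
f₂ = −34.0 cm (diverging).
Lens 2: 1/d_i2 = 1/(-34.0) − 1/(-27.91) = 0.006418, so d_i2 = 155.8 cm; m₂ = −d_i2/d_o2 = +5.583.
m = m₁·m₂ = (-0.6326)(+5.583) = -3.53.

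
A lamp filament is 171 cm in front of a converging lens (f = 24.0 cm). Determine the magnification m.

1/d_i = 1/f − 1/d_o = 1/(24.00) − 1/(171) = 0.03582, so d_i = 27.92 cm.
m = −d_i/d_o = −(27.92)/(171) = -0.163.
The image is real, inverted and reduced, on the far side of the lens.

m = -0.163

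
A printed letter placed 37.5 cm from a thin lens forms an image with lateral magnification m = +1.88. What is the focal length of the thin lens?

m = −d_i/d_o ⇒ d_i = −m·d_o = −(+1.88)·(37.5) = -70.50 cm.
1/f = 1/d_o + 1/d_i = 1/(37.5) + 1/(-70.50) = 0.01248, so f = 80.1 cm.
Since f is positive, the thin lens is converging.

f = 80.1 cm (converging)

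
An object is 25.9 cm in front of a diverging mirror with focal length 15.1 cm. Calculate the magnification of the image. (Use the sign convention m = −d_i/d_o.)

For a diverging mirror, f = -15.1 cm.
1/d_i = 1/f − 1/d_o = 1/(-15.10) − 1/(25.9) = -0.1048, so d_i = -9.539 cm.
m = −d_i/d_o = −(-9.539)/(25.9) = +0.368.
The image is virtual, upright and reduced, behind the mirror.

m = +0.368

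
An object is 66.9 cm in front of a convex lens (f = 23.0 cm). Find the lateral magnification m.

m = -0.524

1/d_i = 1/f − 1/d_o = 1/(23.00) − 1/(66.9) = 0.02853, so d_i = 35.05 cm.
m = −d_i/d_o = −(35.05)/(66.9) = -0.524.
The image is real, inverted and reduced, on the far side of the lens.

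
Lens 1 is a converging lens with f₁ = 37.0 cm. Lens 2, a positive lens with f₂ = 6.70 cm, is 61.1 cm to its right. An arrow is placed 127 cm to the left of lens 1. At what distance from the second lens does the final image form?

Lens 1: 1/d_i1 = 1/f₁ − 1/d_o1 = 1/(37.0) − 1/(127) = 0.01915, so d_i1 = 52.21 cm.
The intermediate image is 52.21 cm to the right of lens 1, which is 61.1 − (52.21) = 8.890 cm to the left of lens 2, so d_o2 = +8.890 cm.
Lens 2: 1/d_i2 = 1/f₂ − 1/d_o2 = 1/(6.70) − 1/(8.890) = 0.03677, so d_i2 = 27.2 cm.
The final image is real, 27.2 cm to the right of lens 2 (overall magnification ≈ 1.3).

27.2 cm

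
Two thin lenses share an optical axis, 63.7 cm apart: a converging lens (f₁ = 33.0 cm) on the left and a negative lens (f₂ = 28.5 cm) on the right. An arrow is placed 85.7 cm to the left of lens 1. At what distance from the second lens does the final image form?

7.42 cm

Lens 1: 1/d_i1 = 1/f₁ − 1/d_o1 = 1/(33.0) − 1/(85.7) = 0.01863, so d_i1 = 53.66 cm.
The intermediate image is 53.66 cm to the right of lens 1, which is 63.7 − (53.66) = 10.04 cm to the left of lens 2, so d_o2 = +10.04 cm.
Lens 2 is diverging, so f₂ = −28.5 cm.
Lens 2: 1/d_i2 = 1/f₂ − 1/d_o2 = 1/(-28.5) − 1/(10.04) = -0.1347, so d_i2 = -7.42 cm.
The final image is virtual, 7.42 cm to the left of lens 2 (overall magnification ≈ -0.46).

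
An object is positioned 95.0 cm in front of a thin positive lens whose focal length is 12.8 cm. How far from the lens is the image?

Thin-lens equation: 1/q = 1/f − 1/p = 1/(12.80) − 1/(95.0) = 0.07812 − 0.01053 = 0.06760, so q = 14.8 cm.
The image is real, inverted and reduced, on the far side of the lens.

14.8 cm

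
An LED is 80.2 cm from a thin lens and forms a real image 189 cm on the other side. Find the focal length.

f = 56.3 cm (converging)

Real image ⇒ d_i = +189 cm.
1/f = 1/d_o + 1/d_i = 1/(80.2) + 1/(189) = 0.01776, so f = 56.3 cm.
Since f is positive, the thin lens is converging.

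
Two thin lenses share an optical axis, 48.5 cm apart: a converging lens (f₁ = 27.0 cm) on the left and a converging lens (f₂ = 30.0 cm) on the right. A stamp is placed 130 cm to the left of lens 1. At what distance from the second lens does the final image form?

Lens 1: 1/d_i1 = 1/f₁ − 1/d_o1 = 1/(27.0) − 1/(130) = 0.02934, so d_i1 = 34.08 cm.
The intermediate image is 34.08 cm to the right of lens 1, which is 48.5 − (34.08) = 14.42 cm to the left of lens 2, so d_o2 = +14.42 cm.
Lens 2: 1/d_i2 = 1/f₂ − 1/d_o2 = 1/(30.0) − 1/(14.42) = -0.03601, so d_i2 = -27.8 cm.
The final image is virtual, 27.8 cm to the left of lens 2 (overall magnification ≈ -0.50).

27.8 cm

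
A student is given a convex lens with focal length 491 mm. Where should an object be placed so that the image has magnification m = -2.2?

m = −d_i/d_o ⇒ d_i = −m·d_o.
1/f = 1/d_o + 1/d_i = 1/d_o − 1/(m·d_o) = (1 − 1/m)/d_o, so d_o = f(1 − 1/m) = (491.0)(1 − 1/(-2.2)) = 714 mm.

714 mm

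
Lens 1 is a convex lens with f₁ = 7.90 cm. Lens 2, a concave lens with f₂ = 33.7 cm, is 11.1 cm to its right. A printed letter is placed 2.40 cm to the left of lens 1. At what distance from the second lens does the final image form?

Lens 1: 1/d_i1 = 1/f₁ − 1/d_o1 = 1/(7.90) − 1/(2.40) = -0.2901, so d_i1 = -3.447 cm.
The intermediate image is 3.447 cm to the left of lens 1 (virtual), which is 11.1 − (-3.447) = 14.55 cm to the left of lens 2, so d_o2 = +14.55 cm.
Lens 2 is diverging, so f₂ = −33.7 cm.
Lens 2: 1/d_i2 = 1/f₂ − 1/d_o2 = 1/(-33.7) − 1/(14.55) = -0.09840, so d_i2 = -10.2 cm.
The final image is virtual, 10.2 cm to the left of lens 2 (overall magnification ≈ 1.0).

10.2 cm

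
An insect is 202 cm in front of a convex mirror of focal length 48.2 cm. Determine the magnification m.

m = +0.193

For a convex mirror, f = -48.2 cm.
1/d_i = 1/f − 1/d_o = 1/(-48.20) − 1/(202) = -0.02570, so d_i = -38.91 cm.
m = −d_i/d_o = −(-38.91)/(202) = +0.193.
The image is virtual, upright and reduced, behind the mirror.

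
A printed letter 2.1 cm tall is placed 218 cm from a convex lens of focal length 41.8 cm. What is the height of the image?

0.498 cm

1/d_i = 1/f − 1/d_o = 1/(41.80) − 1/(218) = 0.01934, so d_i = 51.72 cm.
m = −d_i/d_o = -0.2372.
|h_i| = |m|·h_o = 0.2372 × 2.1 = 0.498 cm. The image is real, inverted and reduced, on the far side of the lens.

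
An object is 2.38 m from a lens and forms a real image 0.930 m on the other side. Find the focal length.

Real image ⇒ d_i = +0.930 m.
1/f = 1/d_o + 1/d_i = 1/(2.38) + 1/(0.930) = 1.495, so f = 0.669 m.
Since f is positive, the lens is converging.

f = 0.669 m (converging)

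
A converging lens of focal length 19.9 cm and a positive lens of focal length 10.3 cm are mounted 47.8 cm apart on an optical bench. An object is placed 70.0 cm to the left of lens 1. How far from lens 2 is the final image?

Lens 1: 1/d_i1 = 1/f₁ − 1/d_o1 = 1/(19.9) − 1/(70.0) = 0.03597, so d_i1 = 27.80 cm.
The intermediate image is 27.80 cm to the right of lens 1, which is 47.8 − (27.80) = 20.00 cm to the left of lens 2, so d_o2 = +20.00 cm.
Lens 2: 1/d_i2 = 1/f₂ − 1/d_o2 = 1/(10.3) − 1/(20.00) = 0.04709, so d_i2 = 21.2 cm.
The final image is real, 21.2 cm to the right of lens 2 (overall magnification ≈ 0.42).

21.2 cm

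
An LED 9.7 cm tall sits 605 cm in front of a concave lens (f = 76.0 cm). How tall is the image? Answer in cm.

1.08 cm

For a concave lens, f = -76.0 cm.
1/d_i = 1/f − 1/d_o = 1/(-76.00) − 1/(605) = -0.01481, so d_i = -67.52 cm.
m = −d_i/d_o = +0.1116.
|h_i| = |m|·h_o = 0.1116 × 9.7 = 1.08 cm. The image is virtual, upright and reduced, on the same side as the object.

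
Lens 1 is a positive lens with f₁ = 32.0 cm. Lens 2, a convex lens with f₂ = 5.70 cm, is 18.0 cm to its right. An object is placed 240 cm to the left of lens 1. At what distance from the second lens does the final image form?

Lens 1: 1/d_i1 = 1/f₁ − 1/d_o1 = 1/(32.0) − 1/(240) = 0.02708, so d_i1 = 36.92 cm.
The intermediate image is 36.92 cm to the right of lens 1, which lies 18.92 cm to the right of lens 2 — a virtual object — so d_o2 = −18.92 cm.
Lens 2: 1/d_i2 = 1/f₂ − 1/d_o2 = 1/(5.70) − 1/(-18.92) = 0.2283, so d_i2 = 4.38 cm.
The final image is real, 4.38 cm to the right of lens 2 (overall magnification ≈ -0.036).

4.38 cm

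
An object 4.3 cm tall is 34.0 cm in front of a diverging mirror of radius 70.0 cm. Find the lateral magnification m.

m = +0.507

f = R/2 = 70.0/2 = 35.00 cm; for a diverging mirror, f = -35.00 cm.
1/d_i = 1/f − 1/d_o = 1/(-35.00) − 1/(34.0) = -0.05798, so d_i = -17.25 cm.
m = −d_i/d_o = −(-17.25)/(34.0) = +0.507.
The image is virtual, upright and reduced, behind the mirror.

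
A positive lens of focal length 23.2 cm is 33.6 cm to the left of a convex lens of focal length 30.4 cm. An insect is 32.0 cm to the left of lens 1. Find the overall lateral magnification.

m = -0.987

Lens 1: 1/d_i1 = 1/(23.2) − 1/(32.0) = 0.01185, so d_i1 = 84.36 cm; m₁ = −d_i1/d_o1 = -2.636.
d_o2 = 33.6 − (84.36) = -50.76 cm (virtual object).
Lens 2: 1/d_i2 = 1/(30.4) − 1/(-50.76) = 0.05260, so d_i2 = 19.01 cm; m₂ = −d_i2/d_o2 = +0.3746.
m = m₁·m₂ = (-2.636)(+0.3746) = -0.987.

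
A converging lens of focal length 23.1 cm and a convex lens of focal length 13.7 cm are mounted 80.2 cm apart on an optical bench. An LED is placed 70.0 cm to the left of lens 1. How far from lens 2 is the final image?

19.6 cm

Lens 1: 1/d_i1 = 1/f₁ − 1/d_o1 = 1/(23.1) − 1/(70.0) = 0.02900, so d_i1 = 34.48 cm.
The intermediate image is 34.48 cm to the right of lens 1, which is 80.2 − (34.48) = 45.72 cm to the left of lens 2, so d_o2 = +45.72 cm.
Lens 2: 1/d_i2 = 1/f₂ − 1/d_o2 = 1/(13.7) − 1/(45.72) = 0.05112, so d_i2 = 19.6 cm.
The final image is real, 19.6 cm to the right of lens 2 (overall magnification ≈ 0.21).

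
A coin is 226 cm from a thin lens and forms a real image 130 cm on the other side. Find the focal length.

Real image ⇒ d_i = +130 cm.
1/f = 1/d_o + 1/d_i = 1/(226) + 1/(130) = 0.01212, so f = 82.5 cm.
Since f is positive, the thin lens is converging.

f = 82.5 cm (converging)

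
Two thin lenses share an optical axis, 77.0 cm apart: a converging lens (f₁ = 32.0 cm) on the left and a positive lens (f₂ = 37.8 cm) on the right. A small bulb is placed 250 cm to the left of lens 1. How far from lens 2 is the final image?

Lens 1: 1/d_i1 = 1/f₁ − 1/d_o1 = 1/(32.0) − 1/(250) = 0.02725, so d_i1 = 36.70 cm.
The intermediate image is 36.70 cm to the right of lens 1, which is 77.0 − (36.70) = 40.30 cm to the left of lens 2, so d_o2 = +40.30 cm.
Lens 2: 1/d_i2 = 1/f₂ − 1/d_o2 = 1/(37.8) − 1/(40.30) = 0.001641, so d_i2 = 609 cm.
The final image is real, 609 cm to the right of lens 2 (overall magnification ≈ 2.2).

609 cm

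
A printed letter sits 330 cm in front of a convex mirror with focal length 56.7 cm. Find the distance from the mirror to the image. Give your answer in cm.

For a convex mirror, f = -56.7 cm.
Mirror equation: 1/q = 1/f − 1/p = 1/(-56.70) − 1/(330) = -0.01764 − 0.003030 = -0.02067, so q = -48.4 cm.
The image is virtual, upright and reduced, behind the mirror.

48.4 cm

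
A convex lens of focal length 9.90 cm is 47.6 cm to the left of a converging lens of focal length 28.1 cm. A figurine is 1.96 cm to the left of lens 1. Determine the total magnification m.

Lens 1: 1/d_i1 = 1/(9.90) − 1/(1.96) = -0.4092, so d_i1 = -2.444 cm; m₁ = −d_i1/d_o1 = +1.247.
d_o2 = 47.6 − (-2.444) = 50.04 cm.
Lens 2: 1/d_i2 = 1/(28.1) − 1/(50.04) = 0.01560, so d_i2 = 64.09 cm; m₂ = −d_i2/d_o2 = -1.281.
m = m₁·m₂ = (+1.247)(-1.281) = -1.60.

m = -1.60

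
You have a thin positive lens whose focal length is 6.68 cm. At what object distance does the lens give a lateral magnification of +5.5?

5.47 cm

m = −d_i/d_o ⇒ d_i = −m·d_o.
1/f = 1/d_o + 1/d_i = 1/d_o − 1/(m·d_o) = (1 − 1/m)/d_o, so d_o = f(1 − 1/m) = (6.680)(1 − 1/(+5.5)) = 5.47 cm.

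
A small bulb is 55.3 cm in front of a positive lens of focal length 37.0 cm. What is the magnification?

m = -2.02

1/d_i = 1/f − 1/d_o = 1/(37.00) − 1/(55.3) = 0.008944, so d_i = 111.8 cm.
m = −d_i/d_o = −(111.8)/(55.3) = -2.02.
The image is real, inverted and enlarged, on the far side of the lens.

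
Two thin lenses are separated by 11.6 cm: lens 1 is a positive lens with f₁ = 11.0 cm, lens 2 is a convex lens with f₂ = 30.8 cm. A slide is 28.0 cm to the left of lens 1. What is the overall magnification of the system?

Lens 1: 1/d_i1 = 1/(11.0) − 1/(28.0) = 0.05519, so d_i1 = 18.12 cm; m₁ = −d_i1/d_o1 = -0.6471.
d_o2 = 11.6 − (18.12) = -6.520 cm (virtual object).
Lens 2: 1/d_i2 = 1/(30.8) − 1/(-6.520) = 0.1858, so d_i2 = 5.381 cm; m₂ = −d_i2/d_o2 = +0.8253.
m = m₁·m₂ = (-0.6471)(+0.8253) = -0.534.

m = -0.534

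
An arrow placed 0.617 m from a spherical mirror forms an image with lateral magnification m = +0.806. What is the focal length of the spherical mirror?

f = -2.56 m (convex)

m = −d_i/d_o ⇒ d_i = −m·d_o = −(+0.806)·(0.617) = -0.4973 m.
1/f = 1/d_o + 1/d_i = 1/(0.617) + 1/(-0.4973) = -0.3901, so f = -2.56 m.
Since f is negative, the spherical mirror is convex.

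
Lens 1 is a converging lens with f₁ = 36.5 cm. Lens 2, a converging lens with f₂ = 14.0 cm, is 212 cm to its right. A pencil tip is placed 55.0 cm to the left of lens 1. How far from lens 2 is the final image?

Lens 1: 1/d_i1 = 1/f₁ − 1/d_o1 = 1/(36.5) − 1/(55.0) = 0.009215, so d_i1 = 108.5 cm.
The intermediate image is 108.5 cm to the right of lens 1, which is 212 − (108.5) = 103.5 cm to the left of lens 2, so d_o2 = +103.5 cm.
Lens 2: 1/d_i2 = 1/f₂ − 1/d_o2 = 1/(14.0) − 1/(103.5) = 0.06177, so d_i2 = 16.2 cm.
The final image is real, 16.2 cm to the right of lens 2 (overall magnification ≈ 0.31).

16.2 cm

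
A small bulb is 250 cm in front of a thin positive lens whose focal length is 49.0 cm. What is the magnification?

1/d_i = 1/f − 1/d_o = 1/(49.00) − 1/(250) = 0.01641, so d_i = 60.95 cm.
m = −d_i/d_o = −(60.95)/(250) = -0.244.
The image is real, inverted and reduced, on the far side of the lens.

m = -0.244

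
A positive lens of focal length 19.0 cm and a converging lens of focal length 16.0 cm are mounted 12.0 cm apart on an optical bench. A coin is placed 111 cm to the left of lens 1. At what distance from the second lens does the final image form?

Lens 1: 1/d_i1 = 1/f₁ − 1/d_o1 = 1/(19.0) − 1/(111) = 0.04362, so d_i1 = 22.92 cm.
The intermediate image is 22.92 cm to the right of lens 1, which lies 10.92 cm to the right of lens 2 — a virtual object — so d_o2 = −10.92 cm.
Lens 2: 1/d_i2 = 1/f₂ − 1/d_o2 = 1/(16.0) − 1/(-10.92) = 0.1541, so d_i2 = 6.49 cm.
The final image is real, 6.49 cm to the right of lens 2 (overall magnification ≈ -0.12).

6.49 cm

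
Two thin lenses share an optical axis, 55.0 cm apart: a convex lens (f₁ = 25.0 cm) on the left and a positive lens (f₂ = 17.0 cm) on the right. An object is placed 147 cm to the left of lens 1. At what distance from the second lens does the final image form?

Lens 1: 1/d_i1 = 1/f₁ − 1/d_o1 = 1/(25.0) − 1/(147) = 0.03320, so d_i1 = 30.12 cm.
The intermediate image is 30.12 cm to the right of lens 1, which is 55.0 − (30.12) = 24.88 cm to the left of lens 2, so d_o2 = +24.88 cm.
Lens 2: 1/d_i2 = 1/f₂ − 1/d_o2 = 1/(17.0) − 1/(24.88) = 0.01863, so d_i2 = 53.7 cm.
The final image is real, 53.7 cm to the right of lens 2 (overall magnification ≈ 0.44).

53.7 cm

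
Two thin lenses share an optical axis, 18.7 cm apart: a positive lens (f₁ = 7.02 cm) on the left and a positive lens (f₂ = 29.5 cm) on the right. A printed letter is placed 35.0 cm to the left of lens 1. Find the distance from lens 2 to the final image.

Lens 1: 1/d_i1 = 1/f₁ − 1/d_o1 = 1/(7.02) − 1/(35.0) = 0.1139, so d_i1 = 8.781 cm.
The intermediate image is 8.781 cm to the right of lens 1, which is 18.7 − (8.781) = 9.919 cm to the left of lens 2, so d_o2 = +9.919 cm.
Lens 2: 1/d_i2 = 1/f₂ − 1/d_o2 = 1/(29.5) − 1/(9.919) = -0.06692, so d_i2 = -14.9 cm.
The final image is virtual, 14.9 cm to the left of lens 2 (overall magnification ≈ -0.38).

14.9 cm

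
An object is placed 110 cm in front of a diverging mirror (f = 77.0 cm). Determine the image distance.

For a diverging mirror, f = -77.0 cm.
Mirror equation: 1/q = 1/f − 1/p = 1/(-77.00) − 1/(110) = -0.01299 − 0.009091 = -0.02208, so q = -45.3 cm.
The image is virtual, upright and reduced, behind the mirror.

45.3 cm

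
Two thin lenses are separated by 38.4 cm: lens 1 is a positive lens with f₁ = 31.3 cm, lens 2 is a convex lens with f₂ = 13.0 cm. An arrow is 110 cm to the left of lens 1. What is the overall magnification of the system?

Lens 1: 1/d_i1 = 1/(31.3) − 1/(110) = 0.02286, so d_i1 = 43.75 cm; m₁ = −d_i1/d_o1 = -0.3977.
d_o2 = 38.4 − (43.75) = -5.350 cm (virtual object).
Lens 2: 1/d_i2 = 1/(13.0) − 1/(-5.350) = 0.2638, so d_i2 = 3.790 cm; m₂ = −d_i2/d_o2 = +0.7084.
m = m₁·m₂ = (-0.3977)(+0.7084) = -0.282.

m = -0.282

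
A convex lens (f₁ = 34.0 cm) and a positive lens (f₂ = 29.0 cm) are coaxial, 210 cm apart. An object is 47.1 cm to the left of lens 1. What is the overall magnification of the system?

Lens 1: 1/d_i1 = 1/(34.0) − 1/(47.1) = 0.008180, so d_i1 = 122.2 cm; m₁ = −d_i1/d_o1 = -2.594.
d_o2 = 210 − (122.2) = 87.80 cm.
Lens 2: 1/d_i2 = 1/(29.0) − 1/(87.80) = 0.02309, so d_i2 = 43.30 cm; m₂ = −d_i2/d_o2 = -0.4932.
m = m₁·m₂ = (-2.594)(-0.4932) = +1.28.

m = +1.28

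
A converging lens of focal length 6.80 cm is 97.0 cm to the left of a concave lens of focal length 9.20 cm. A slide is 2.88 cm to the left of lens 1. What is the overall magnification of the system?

Lens 1: 1/d_i1 = 1/(6.80) − 1/(2.88) = -0.2002, so d_i1 = -4.996 cm; m₁ = −d_i1/d_o1 = +1.735.
d_o2 = 97.0 − (-4.996) = 102.0 cm.
f₂ = −9.20 cm (diverging).
Lens 2: 1/d_i2 = 1/(-9.20) − 1/(102.0) = -0.1185, so d_i2 = -8.439 cm; m₂ = −d_i2/d_o2 = +0.08273.
m = m₁·m₂ = (+1.735)(+0.08273) = +0.144.

m = +0.144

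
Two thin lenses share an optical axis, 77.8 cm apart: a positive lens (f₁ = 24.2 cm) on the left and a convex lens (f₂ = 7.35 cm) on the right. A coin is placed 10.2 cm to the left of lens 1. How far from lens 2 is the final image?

Lens 1: 1/d_i1 = 1/f₁ − 1/d_o1 = 1/(24.2) − 1/(10.2) = -0.05672, so d_i1 = -17.63 cm.
The intermediate image is 17.63 cm to the left of lens 1 (virtual), which is 77.8 − (-17.63) = 95.43 cm to the left of lens 2, so d_o2 = +95.43 cm.
Lens 2: 1/d_i2 = 1/f₂ − 1/d_o2 = 1/(7.35) − 1/(95.43) = 0.1256, so d_i2 = 7.96 cm.
The final image is real, 7.96 cm to the right of lens 2 (overall magnification ≈ -0.14).

7.96 cm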